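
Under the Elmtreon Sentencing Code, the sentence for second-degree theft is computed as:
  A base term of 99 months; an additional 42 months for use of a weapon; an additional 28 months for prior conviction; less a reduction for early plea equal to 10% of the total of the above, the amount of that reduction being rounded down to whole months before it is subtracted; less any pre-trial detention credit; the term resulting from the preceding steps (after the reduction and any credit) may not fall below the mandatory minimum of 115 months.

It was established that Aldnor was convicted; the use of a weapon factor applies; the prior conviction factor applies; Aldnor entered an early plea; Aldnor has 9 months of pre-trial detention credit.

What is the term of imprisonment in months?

Use of a weapon enhancement: +42 months
Prior conviction enhancement: +28 months
Adjusted term: 99 months + 42 months + 28 months = 169 months
Early plea reduction: 10% of 169 months = 16 months (rounded down)
After reduction: 169 − 16 = 153 months
Less pre-trial detention credit: 153 months − 9 months = 144 months
Minimum 115 months: 144 months meets the minimum, no increase.

144 months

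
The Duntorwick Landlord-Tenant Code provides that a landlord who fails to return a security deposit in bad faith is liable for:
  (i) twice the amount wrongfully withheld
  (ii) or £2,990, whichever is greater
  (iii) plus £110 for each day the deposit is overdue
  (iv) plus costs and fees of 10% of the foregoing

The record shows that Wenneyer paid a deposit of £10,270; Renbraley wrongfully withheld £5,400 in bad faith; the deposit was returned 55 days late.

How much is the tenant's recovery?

£18,535

Doubled: 2 × £5,400 = £10,800
Minimum £2,990: £10,800 meets the minimum, no increase.
Late-return penalty: 55 × £110 = £6,050
Damages plus late penalty: £10,800 + £6,050 = £16,850
Costs and fees: 10% of £16,850 = £1,685
Total recovery: £16,850 + £1,685 = £18,535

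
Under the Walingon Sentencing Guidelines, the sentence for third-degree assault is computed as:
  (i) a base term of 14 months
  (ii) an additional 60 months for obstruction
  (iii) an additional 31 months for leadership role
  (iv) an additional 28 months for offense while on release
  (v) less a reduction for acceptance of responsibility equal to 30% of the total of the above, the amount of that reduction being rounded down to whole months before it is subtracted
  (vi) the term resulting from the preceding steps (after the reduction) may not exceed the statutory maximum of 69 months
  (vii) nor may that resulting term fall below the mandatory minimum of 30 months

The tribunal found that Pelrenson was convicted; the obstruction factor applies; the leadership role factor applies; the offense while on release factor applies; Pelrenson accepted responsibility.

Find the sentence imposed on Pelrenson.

Obstruction enhancement: +60 months
Leadership role enhancement: +31 months
Offense while on release enhancement: +28 months
Adjusted term: 14 months + 60 months + 31 months + 28 months = 133 months
Acceptance of responsibility reduction: 30% of 133 months = 39 months (rounded down)
After reduction: 133 − 39 = 94 months
Cap at 69 months: 94 months exceeds the cap → 69 months
Minimum 30 months: 69 months meets the minimum, no increase.

69 months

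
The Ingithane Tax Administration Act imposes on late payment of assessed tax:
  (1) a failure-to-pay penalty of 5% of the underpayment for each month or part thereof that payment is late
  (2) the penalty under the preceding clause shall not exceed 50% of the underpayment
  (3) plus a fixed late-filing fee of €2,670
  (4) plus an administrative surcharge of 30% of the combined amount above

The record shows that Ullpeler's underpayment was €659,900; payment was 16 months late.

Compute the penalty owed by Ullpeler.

€432,406

Accrued rate: 5% × 16 = 80%, capped at 50% → 50%
Failure-to-pay penalty: 50% of €659,900 = €329,950
Penalty before surcharge: €329,950 + €2,670 = €332,620
Administrative surcharge: 30% of €332,620 = €99,786
Total penalty: €332,620 + €99,786 = €432,406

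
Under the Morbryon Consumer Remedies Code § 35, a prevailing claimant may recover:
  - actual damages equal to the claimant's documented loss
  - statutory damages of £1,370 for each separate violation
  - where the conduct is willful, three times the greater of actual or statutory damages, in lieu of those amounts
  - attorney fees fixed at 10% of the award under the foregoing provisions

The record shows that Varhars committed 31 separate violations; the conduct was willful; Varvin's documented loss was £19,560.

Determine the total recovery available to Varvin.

Total recovery: £140,151

Statutory damages: 31 × £1,370 = £42,470
Greater of actual damages (£19,560) or statutory damages (£42,470): £42,470
Trebled: 3 × £42,470 = £127,410
Attorney fees: 10% of £127,410 = £12,741
Total recovery: £127,410 + £12,741 = £140,151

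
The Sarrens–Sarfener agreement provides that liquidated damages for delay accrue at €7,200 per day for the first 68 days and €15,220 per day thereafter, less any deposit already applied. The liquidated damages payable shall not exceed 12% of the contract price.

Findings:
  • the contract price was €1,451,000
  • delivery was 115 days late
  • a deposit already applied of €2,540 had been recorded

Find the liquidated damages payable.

€174,120

First 68 days: 68 × €7,200 = €489,600
Remaining days: (115 − 68) × €15,220 = €715,340
Accrued per-day damages: €489,600 + €715,340 = €1,204,940
Less deposit already applied: €1,204,940 − €2,540 = €1,202,400
Cap: 12% of €1,451,000 = €174,120
Cap at €174,120: €1,202,400 exceeds the cap → €174,120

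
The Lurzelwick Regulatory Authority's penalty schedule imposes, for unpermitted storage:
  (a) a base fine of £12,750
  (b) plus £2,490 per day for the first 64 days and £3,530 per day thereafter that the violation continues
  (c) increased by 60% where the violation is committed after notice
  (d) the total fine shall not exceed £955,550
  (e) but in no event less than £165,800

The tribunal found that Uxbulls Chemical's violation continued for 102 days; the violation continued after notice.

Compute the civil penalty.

First 64 days: 64 × £2,490 = £159,360
Remaining days: (102 − 64) × £3,530 = £134,140
Per-day component: £159,360 + £134,140 = £293,500
Base plus per-day: £12,750 + £293,500 = £306,250
Enhancement: 60% of £306,250 = £183,750
Enhanced fine: £306,250 + £183,750 = £490,000
Cap at £955,550: £490,000 is within the cap, no reduction.
Minimum £165,800: £490,000 meets the minimum, no increase.

£490,000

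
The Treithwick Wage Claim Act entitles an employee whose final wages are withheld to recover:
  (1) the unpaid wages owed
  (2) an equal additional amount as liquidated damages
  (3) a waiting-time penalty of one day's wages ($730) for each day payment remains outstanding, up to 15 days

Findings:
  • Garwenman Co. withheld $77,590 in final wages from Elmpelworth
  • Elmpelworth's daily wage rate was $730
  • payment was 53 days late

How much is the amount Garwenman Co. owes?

$166,130

Liquidated damages (equal amount): $77,590
Penalty days: min(53, 15) = 15
Waiting-time penalty: 15 × $730 = $10,950
Total award: $77,590 + $77,590 + $10,950 = $166,130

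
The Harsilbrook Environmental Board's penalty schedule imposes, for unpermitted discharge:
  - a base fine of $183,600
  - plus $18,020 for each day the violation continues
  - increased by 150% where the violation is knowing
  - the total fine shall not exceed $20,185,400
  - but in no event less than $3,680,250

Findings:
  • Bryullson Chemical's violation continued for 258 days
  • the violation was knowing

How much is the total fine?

Per-day component: 258 × $18,020 = $4,649,160
Base plus per-day: $183,600 + $4,649,160 = $4,832,760
Enhancement: 150% of $4,832,760 = $7,249,140
Enhanced fine: $4,832,760 + $7,249,140 = $12,081,900
Cap at $20,185,400: $12,081,900 is within the cap, no reduction.
Minimum $3,680,250: $12,081,900 meets the minimum, no increase.

Civil penalty: $12,081,900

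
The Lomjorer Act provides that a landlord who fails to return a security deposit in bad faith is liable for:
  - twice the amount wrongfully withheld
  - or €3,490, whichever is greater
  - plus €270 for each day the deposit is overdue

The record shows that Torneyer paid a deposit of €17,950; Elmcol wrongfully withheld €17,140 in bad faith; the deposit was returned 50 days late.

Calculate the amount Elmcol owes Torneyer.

Doubled: 2 × €17,140 = €34,280
Minimum €3,490: €34,280 meets the minimum, no increase.
Late-return penalty: 50 × €270 = €13,500
Damages plus late penalty: €34,280 + €13,500 = €47,780

€47,780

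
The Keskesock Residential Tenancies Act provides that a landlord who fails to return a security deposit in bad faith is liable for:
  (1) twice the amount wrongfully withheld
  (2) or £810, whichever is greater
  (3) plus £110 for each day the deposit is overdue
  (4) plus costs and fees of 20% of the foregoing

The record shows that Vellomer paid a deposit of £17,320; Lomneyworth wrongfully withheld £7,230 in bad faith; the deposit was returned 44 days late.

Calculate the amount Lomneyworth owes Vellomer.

£23,160

Doubled: 2 × £7,230 = £14,460
Minimum £810: £14,460 meets the minimum, no increase.
Late-return penalty: 44 × £110 = £4,840
Damages plus late penalty: £14,460 + £4,840 = £19,300
Costs and fees: 20% of £19,300 = £3,860
Total recovery: £19,300 + £3,860 = £23,160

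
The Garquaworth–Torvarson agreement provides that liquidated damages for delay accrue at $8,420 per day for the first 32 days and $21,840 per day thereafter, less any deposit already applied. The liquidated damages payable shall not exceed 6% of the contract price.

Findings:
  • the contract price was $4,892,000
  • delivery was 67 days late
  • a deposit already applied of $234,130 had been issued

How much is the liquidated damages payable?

$293,520

First 32 days: 32 × $8,420 = $269,440
Remaining days: (67 − 32) × $21,840 = $764,400
Accrued per-day damages: $269,440 + $764,400 = $1,033,840
Less deposit already applied: $1,033,840 − $234,130 = $799,710
Cap: 6% of $4,892,000 = $293,520
Cap at $293,520: $799,710 exceeds the cap → $293,520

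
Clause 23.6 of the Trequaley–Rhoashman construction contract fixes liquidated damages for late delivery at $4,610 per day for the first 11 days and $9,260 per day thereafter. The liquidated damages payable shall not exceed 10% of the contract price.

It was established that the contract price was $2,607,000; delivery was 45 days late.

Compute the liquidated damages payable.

First 11 days: 11 × $4,610 = $50,710
Remaining days: (45 − 11) × $9,260 = $314,840
Accrued per-day damages: $50,710 + $314,840 = $365,550
Cap: 10% of $2,607,000 = $260,700
Cap at $260,700: $365,550 exceeds the cap → $260,700

$260,700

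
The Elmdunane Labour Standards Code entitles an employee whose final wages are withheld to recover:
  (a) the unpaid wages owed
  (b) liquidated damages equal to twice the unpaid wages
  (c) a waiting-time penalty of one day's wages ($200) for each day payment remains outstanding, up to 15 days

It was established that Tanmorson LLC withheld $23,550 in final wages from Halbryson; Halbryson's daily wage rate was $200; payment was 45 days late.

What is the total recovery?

$73,650

Doubled: 2 × $23,550 = $47,100
Penalty days: min(45, 15) = 15
Waiting-time penalty: 15 × $200 = $3,000
Total award: $23,550 + $47,100 + $3,000 = $73,650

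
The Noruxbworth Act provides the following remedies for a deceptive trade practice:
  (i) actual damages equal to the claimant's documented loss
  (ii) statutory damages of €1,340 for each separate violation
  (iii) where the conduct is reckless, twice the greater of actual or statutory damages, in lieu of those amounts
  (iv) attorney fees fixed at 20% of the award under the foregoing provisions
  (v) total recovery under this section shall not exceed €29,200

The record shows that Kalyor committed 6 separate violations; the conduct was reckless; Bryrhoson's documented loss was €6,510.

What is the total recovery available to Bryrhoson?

€19,296

Statutory damages: 6 × €1,340 = €8,040
Greater of actual damages (€6,510) or statutory damages (€8,040): €8,040
Doubled: 2 × €8,040 = €16,080
Attorney fees: 20% of €16,080 = €3,216
Total before cap: €16,080 + €3,216 = €19,296
Cap at €29,200: €19,296 is within the cap, no reduction.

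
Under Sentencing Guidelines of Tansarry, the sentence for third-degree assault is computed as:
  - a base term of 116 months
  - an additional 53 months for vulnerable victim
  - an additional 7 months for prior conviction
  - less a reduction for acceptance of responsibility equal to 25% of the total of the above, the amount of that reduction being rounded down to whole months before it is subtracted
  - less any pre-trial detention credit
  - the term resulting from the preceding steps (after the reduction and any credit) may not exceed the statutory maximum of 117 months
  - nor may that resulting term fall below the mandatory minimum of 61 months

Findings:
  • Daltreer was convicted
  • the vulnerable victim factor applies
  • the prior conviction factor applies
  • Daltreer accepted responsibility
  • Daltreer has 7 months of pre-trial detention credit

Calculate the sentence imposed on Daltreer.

Vulnerable victim enhancement: +53 months
Prior conviction enhancement: +7 months
Adjusted term: 116 months + 53 months + 7 months = 176 months
Acceptance of responsibility reduction: 25% of 176 months = 44 months (rounded down)
After reduction: 176 − 44 = 132 months
Less pre-trial detention credit: 132 months − 7 months = 125 months
Cap at 117 months: 125 months exceeds the cap → 117 months
Minimum 61 months: 117 months meets the minimum, no increase.

117 months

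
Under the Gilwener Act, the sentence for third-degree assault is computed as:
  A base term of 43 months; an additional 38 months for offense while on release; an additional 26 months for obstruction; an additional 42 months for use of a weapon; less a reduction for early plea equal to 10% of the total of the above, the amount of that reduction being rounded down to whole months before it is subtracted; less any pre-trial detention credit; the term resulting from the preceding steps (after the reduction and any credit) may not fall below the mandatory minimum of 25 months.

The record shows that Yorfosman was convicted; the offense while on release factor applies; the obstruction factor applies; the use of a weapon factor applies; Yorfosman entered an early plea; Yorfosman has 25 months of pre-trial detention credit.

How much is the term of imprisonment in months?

110 months

Offense while on release enhancement: +38 months
Obstruction enhancement: +26 months
Use of a weapon enhancement: +42 months
Adjusted term: 43 months + 38 months + 26 months + 42 months = 149 months
Early plea reduction: 10% of 149 months = 14 months (rounded down)
After reduction: 149 − 14 = 135 months
Less pre-trial detention credit: 135 months − 25 months = 110 months
Minimum 25 months: 110 months meets the minimum, no increase.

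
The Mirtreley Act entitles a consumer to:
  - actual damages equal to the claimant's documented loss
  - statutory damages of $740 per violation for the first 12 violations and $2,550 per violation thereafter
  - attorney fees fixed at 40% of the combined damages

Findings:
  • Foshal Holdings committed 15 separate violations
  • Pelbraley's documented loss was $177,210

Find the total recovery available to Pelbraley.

$271,236

First 12 violations: 12 × $740 = $8,880
Remaining violations: (15 − 12) × $2,550 = $7,650
Statutory damages: $8,880 + $7,650 = $16,530
Combined damages: $177,210 + $16,530 = $193,740
Attorney fees: 40% of $193,740 = $77,496
Total recovery: $193,740 + $77,496 = $271,236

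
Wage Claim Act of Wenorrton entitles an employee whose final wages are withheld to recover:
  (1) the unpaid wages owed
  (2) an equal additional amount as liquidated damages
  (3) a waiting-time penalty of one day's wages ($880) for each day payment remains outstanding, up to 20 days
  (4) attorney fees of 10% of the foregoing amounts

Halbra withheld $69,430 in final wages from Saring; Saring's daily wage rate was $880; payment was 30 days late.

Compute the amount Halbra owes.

Liquidated damages (equal amount): $69,430
Penalty days: min(30, 20) = 20
Waiting-time penalty: 20 × $880 = $17,600
Subtotal: $69,430 + $69,430 + $17,600 = $156,460
Attorney fees: 10% of $156,460 = $15,646
Total award: $156,460 + $15,646 = $172,106

Total award: $172,106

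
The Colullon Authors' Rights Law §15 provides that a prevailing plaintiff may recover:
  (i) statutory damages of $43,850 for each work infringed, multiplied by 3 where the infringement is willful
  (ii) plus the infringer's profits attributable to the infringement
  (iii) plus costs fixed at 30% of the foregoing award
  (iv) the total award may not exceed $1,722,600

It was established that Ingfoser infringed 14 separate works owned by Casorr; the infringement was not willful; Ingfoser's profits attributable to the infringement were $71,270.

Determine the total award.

Statutory damages: 14 × $43,850 = $613,900
Infringement not willful: no ×3 enhancement.
Combined award: $613,900 + $71,270 = $685,170
Costs: 30% of $685,170 = $205,551
Award plus costs: $685,170 + $205,551 = $890,721
Cap at $1,722,600: $890,721 is within the cap, no reduction.

$890,721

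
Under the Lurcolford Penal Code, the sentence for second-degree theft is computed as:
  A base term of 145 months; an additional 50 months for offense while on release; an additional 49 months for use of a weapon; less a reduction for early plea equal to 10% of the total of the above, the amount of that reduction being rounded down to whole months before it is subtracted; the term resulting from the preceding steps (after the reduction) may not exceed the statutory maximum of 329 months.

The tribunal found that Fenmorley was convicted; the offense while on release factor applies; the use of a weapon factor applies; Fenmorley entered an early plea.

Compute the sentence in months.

220 months

Offense while on release enhancement: +50 months
Use of a weapon enhancement: +49 months
Adjusted term: 145 months + 50 months + 49 months = 244 months
Early plea reduction: 10% of 244 months = 24 months (rounded down)
After reduction: 244 − 24 = 220 months
Cap at 329 months: 220 months is within the cap, no reduction.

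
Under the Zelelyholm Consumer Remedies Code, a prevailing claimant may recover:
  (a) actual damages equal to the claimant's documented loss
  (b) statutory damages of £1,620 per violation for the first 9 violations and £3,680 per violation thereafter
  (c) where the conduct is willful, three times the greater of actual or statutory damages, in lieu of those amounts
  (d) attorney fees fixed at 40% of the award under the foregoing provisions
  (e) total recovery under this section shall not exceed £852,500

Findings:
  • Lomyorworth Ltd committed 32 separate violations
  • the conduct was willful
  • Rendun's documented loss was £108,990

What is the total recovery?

First 9 violations: 9 × £1,620 = £14,580
Remaining violations: (32 − 9) × £3,680 = £84,640
Statutory damages: £14,580 + £84,640 = £99,220
Greater of actual damages (£108,990) or statutory damages (£99,220): £108,990
Trebled: 3 × £108,990 = £326,970
Attorney fees: 40% of £326,970 = £130,788
Total before cap: £326,970 + £130,788 = £457,758
Cap at £852,500: £457,758 is within the cap, no reduction.

£457,758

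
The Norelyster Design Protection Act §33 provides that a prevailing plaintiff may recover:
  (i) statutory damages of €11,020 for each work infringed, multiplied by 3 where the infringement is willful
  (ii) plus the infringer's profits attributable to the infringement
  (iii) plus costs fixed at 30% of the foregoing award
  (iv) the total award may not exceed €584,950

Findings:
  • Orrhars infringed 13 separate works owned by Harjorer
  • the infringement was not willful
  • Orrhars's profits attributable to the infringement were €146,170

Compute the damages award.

€376,259

Statutory damages: 13 × €11,020 = €143,260
Infringement not willful: no ×3 enhancement.
Combined award: €143,260 + €146,170 = €289,430
Costs: 30% of €289,430 = €86,829
Award plus costs: €289,430 + €86,829 = €376,259
Cap at €584,950: €376,259 is within the cap, no reduction.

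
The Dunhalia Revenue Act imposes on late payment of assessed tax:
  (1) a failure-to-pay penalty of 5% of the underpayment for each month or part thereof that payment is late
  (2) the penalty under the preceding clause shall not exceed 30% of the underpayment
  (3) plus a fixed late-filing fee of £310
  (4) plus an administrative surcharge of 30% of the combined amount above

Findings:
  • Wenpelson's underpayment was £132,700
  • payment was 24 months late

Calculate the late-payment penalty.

£52,156

Accrued rate: 5% × 24 = 120%, capped at 30% → 30%
Failure-to-pay penalty: 30% of £132,700 = £39,810
Penalty before surcharge: £39,810 + £310 = £40,120
Administrative surcharge: 30% of £40,120 = £12,036
Total penalty: £40,120 + £12,036 = £52,156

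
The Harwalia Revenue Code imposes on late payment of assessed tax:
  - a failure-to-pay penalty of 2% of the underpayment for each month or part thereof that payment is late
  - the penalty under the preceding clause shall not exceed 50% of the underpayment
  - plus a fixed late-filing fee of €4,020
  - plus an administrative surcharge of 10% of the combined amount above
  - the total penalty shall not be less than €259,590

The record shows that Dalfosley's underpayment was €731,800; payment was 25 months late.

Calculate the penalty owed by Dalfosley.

Accrued rate: 2% × 25 = 50%, capped at 50% → 50%
Failure-to-pay penalty: 50% of €731,800 = €365,900
Penalty before surcharge: €365,900 + €4,020 = €369,920
Administrative surcharge: 10% of €369,920 = €36,992
Total penalty: €369,920 + €36,992 = €406,912
Minimum €259,590: €406,912 meets the minimum, no increase.

€406,912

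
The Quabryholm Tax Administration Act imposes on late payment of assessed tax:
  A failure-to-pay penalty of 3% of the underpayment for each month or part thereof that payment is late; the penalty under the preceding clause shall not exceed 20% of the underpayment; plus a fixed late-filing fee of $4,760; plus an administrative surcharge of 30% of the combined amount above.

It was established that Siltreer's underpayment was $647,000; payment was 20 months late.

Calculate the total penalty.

$174,408

Accrued rate: 3% × 20 = 60%, capped at 20% → 20%
Failure-to-pay penalty: 20% of $647,000 = $129,400
Penalty before surcharge: $129,400 + $4,760 = $134,160
Administrative surcharge: 30% of $134,160 = $40,248
Total penalty: $134,160 + $40,248 = $174,408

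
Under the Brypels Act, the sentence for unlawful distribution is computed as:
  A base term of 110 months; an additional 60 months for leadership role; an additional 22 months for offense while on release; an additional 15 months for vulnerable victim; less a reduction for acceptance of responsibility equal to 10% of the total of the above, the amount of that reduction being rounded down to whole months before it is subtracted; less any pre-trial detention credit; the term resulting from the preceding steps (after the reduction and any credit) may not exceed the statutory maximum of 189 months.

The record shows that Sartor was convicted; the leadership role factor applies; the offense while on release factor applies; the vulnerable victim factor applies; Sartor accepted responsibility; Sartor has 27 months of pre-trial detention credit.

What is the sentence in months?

Leadership role enhancement: +60 months
Offense while on release enhancement: +22 months
Vulnerable victim enhancement: +15 months
Adjusted term: 110 months + 60 months + 22 months + 15 months = 207 months
Acceptance of responsibility reduction: 10% of 207 months = 20 months (rounded down)
After reduction: 207 − 20 = 187 months
Less pre-trial detention credit: 187 months − 27 months = 160 months
Cap at 189 months: 160 months is within the cap, no reduction.

160 months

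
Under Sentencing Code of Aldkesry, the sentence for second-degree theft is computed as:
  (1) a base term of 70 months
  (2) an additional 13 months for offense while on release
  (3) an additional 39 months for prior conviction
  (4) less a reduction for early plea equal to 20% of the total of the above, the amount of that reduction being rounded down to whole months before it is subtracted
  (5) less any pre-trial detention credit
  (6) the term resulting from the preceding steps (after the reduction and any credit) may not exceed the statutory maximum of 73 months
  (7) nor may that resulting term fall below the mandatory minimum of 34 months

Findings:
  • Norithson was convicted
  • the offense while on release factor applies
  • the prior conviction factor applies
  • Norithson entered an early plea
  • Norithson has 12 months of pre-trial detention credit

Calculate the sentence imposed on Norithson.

73 months

Offense while on release enhancement: +13 months
Prior conviction enhancement: +39 months
Adjusted term: 70 months + 13 months + 39 months = 122 months
Early plea reduction: 20% of 122 months = 24 months (rounded down)
After reduction: 122 − 24 = 98 months
Less pre-trial detention credit: 98 months − 12 months = 86 months
Cap at 73 months: 86 months exceeds the cap → 73 months
Minimum 34 months: 73 months meets the minimum, no increase.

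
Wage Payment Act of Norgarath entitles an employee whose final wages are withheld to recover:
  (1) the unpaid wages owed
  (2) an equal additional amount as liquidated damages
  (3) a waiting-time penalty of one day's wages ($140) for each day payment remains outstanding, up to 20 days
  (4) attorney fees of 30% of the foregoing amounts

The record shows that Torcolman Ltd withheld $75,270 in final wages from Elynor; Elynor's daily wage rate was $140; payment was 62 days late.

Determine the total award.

Liquidated damages (equal amount): $75,270
Penalty days: min(62, 20) = 20
Waiting-time penalty: 20 × $140 = $2,800
Subtotal: $75,270 + $75,270 + $2,800 = $153,340
Attorney fees: 30% of $153,340 = $46,002
Total award: $153,340 + $46,002 = $199,342

$199,342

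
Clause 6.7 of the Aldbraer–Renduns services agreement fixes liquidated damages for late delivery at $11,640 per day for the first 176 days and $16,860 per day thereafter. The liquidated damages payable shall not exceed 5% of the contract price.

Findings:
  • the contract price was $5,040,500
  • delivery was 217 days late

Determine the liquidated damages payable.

$252,025

First 176 days: 176 × $11,640 = $2,048,640
Remaining days: (217 − 176) × $16,860 = $691,260
Accrued per-day damages: $2,048,640 + $691,260 = $2,739,900
Cap: 5% of $5,040,500 = $252,025
Cap at $252,025: $2,739,900 exceeds the cap → $252,025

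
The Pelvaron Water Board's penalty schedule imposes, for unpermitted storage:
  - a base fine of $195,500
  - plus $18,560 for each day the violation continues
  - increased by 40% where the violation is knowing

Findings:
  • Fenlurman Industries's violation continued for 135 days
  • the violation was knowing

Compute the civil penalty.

Per-day component: 135 × $18,560 = $2,505,600
Base plus per-day: $195,500 + $2,505,600 = $2,701,100
Enhancement: 40% of $2,701,100 = $1,080,440
Enhanced fine: $2,701,100 + $1,080,440 = $3,781,540

$3,781,540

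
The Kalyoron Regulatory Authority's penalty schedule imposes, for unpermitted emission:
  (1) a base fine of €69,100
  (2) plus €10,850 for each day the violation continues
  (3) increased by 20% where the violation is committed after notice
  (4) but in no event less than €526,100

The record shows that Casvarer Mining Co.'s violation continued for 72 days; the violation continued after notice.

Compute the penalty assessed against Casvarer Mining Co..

Per-day component: 72 × €10,850 = €781,200
Base plus per-day: €69,100 + €781,200 = €850,300
Enhancement: 20% of €850,300 = €170,060
Enhanced fine: €850,300 + €170,060 = €1,020,360
Minimum €526,100: €1,020,360 meets the minimum, no increase.

Civil penalty: €1,020,360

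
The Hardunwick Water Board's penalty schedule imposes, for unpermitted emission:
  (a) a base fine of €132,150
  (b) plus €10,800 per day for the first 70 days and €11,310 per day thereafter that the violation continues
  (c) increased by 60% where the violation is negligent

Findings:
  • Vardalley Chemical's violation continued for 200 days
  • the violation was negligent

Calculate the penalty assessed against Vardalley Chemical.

First 70 days: 70 × €10,800 = €756,000
Remaining days: (200 − 70) × €11,310 = €1,470,300
Per-day component: €756,000 + €1,470,300 = €2,226,300
Base plus per-day: €132,150 + €2,226,300 = €2,358,450
Enhancement: 60% of €2,358,450 = €1,415,070
Enhanced fine: €2,358,450 + €1,415,070 = €3,773,520

€3,773,520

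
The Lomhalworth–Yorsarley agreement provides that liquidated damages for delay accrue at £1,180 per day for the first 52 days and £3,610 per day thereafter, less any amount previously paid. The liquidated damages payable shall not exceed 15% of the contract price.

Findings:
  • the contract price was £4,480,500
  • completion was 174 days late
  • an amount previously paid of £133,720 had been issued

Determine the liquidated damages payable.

£368,060

First 52 days: 52 × £1,180 = £61,360
Remaining days: (174 − 52) × £3,610 = £440,420
Accrued per-day damages: £61,360 + £440,420 = £501,780
Less amount previously paid: £501,780 − £133,720 = £368,060
Cap: 15% of £4,480,500 = £672,075
Cap at £672,075: £368,060 is within the cap, no reduction.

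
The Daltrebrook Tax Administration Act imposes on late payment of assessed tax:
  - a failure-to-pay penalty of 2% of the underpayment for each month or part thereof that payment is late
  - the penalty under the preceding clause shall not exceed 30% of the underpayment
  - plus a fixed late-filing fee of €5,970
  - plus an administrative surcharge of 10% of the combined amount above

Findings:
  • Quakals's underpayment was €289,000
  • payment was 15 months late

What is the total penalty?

€101,937

Accrued rate: 2% × 15 = 30%, capped at 30% → 30%
Failure-to-pay penalty: 30% of €289,000 = €86,700
Penalty before surcharge: €86,700 + €5,970 = €92,670
Administrative surcharge: 10% of €92,670 = €9,267
Total penalty: €92,670 + €9,267 = €101,937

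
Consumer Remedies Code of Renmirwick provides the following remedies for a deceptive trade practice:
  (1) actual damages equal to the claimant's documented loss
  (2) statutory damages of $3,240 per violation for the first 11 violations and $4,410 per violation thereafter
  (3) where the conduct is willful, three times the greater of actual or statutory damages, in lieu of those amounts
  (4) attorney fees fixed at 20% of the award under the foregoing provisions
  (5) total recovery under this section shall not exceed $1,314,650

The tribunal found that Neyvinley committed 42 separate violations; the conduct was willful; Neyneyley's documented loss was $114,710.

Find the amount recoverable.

$620,460

First 11 violations: 11 × $3,240 = $35,640
Remaining violations: (42 − 11) × $4,410 = $136,710
Statutory damages: $35,640 + $136,710 = $172,350
Greater of actual damages ($114,710) or statutory damages ($172,350): $172,350
Trebled: 3 × $172,350 = $517,050
Attorney fees: 20% of $517,050 = $103,410
Total before cap: $517,050 + $103,410 = $620,460
Cap at $1,314,650: $620,460 is within the cap, no reduction.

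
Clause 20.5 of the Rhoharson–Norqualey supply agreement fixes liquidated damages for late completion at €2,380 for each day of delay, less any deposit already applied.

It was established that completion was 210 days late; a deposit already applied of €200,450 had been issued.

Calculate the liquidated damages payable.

Per-day damages: 210 × €2,380 = €499,800
Less deposit already applied: €499,800 − €200,450 = €299,350

€299,350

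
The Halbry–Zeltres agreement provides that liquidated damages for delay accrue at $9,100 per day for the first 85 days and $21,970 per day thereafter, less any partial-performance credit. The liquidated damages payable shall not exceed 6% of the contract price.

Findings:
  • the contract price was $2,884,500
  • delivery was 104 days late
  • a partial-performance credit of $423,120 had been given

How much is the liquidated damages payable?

First 85 days: 85 × $9,100 = $773,500
Remaining days: (104 − 85) × $21,970 = $417,430
Accrued per-day damages: $773,500 + $417,430 = $1,190,930
Less partial-performance credit: $1,190,930 − $423,120 = $767,810
Cap: 6% of $2,884,500 = $173,070
Cap at $173,070: $767,810 exceeds the cap → $173,070

$173,070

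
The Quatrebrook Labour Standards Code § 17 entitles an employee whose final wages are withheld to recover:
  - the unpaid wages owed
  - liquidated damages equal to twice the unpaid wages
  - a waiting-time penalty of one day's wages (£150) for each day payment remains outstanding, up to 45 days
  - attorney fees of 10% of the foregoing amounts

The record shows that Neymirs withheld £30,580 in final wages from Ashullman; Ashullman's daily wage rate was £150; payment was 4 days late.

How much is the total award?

Total award: £101,574

Doubled: 2 × £30,580 = £61,160
Penalty days: min(4, 45) = 4
Waiting-time penalty: 4 × £150 = £600
Subtotal: £30,580 + £61,160 + £600 = £92,340
Attorney fees: 10% of £92,340 = £9,234
Total award: £92,340 + £9,234 = £101,574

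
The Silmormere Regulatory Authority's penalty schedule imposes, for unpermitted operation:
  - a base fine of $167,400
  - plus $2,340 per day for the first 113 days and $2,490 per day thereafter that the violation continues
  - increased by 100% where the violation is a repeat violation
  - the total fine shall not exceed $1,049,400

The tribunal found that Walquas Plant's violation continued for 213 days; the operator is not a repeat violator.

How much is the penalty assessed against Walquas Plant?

$680,820

First 113 days: 113 × $2,340 = $264,420
Remaining days: (213 − 113) × $2,490 = $249,000
Per-day component: $264,420 + $249,000 = $513,420
Base plus per-day: $167,400 + $513,420 = $680,820
The operator is not a repeat violator: no 100% increase.
Cap at $1,049,400: $680,820 is within the cap, no reduction.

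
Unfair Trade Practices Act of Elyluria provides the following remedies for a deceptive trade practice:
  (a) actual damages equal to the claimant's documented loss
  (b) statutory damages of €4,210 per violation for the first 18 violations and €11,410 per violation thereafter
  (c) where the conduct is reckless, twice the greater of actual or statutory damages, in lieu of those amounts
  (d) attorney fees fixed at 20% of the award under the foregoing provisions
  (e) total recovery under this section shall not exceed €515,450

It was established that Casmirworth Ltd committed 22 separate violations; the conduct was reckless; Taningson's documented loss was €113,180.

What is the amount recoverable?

€291,408

First 18 violations: 18 × €4,210 = €75,780
Remaining violations: (22 − 18) × €11,410 = €45,640
Statutory damages: €75,780 + €45,640 = €121,420
Greater of actual damages (€113,180) or statutory damages (€121,420): €121,420
Doubled: 2 × €121,420 = €242,840
Attorney fees: 20% of €242,840 = €48,568
Total before cap: €242,840 + €48,568 = €291,408
Cap at €515,450: €291,408 is within the cap, no reduction.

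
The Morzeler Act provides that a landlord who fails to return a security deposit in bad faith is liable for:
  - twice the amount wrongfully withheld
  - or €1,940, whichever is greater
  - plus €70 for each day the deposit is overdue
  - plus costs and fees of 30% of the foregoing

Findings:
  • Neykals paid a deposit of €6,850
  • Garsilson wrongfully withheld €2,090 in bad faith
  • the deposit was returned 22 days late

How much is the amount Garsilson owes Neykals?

Doubled: 2 × €2,090 = €4,180
Minimum €1,940: €4,180 meets the minimum, no increase.
Late-return penalty: 22 × €70 = €1,540
Damages plus late penalty: €4,180 + €1,540 = €5,720
Costs and fees: 30% of €5,720 = €1,716
Total recovery: €5,720 + €1,716 = €7,436

€7,436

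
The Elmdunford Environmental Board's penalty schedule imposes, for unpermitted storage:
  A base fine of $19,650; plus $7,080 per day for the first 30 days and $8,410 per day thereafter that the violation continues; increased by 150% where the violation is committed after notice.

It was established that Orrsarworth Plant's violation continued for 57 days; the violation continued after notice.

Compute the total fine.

First 30 days: 30 × $7,080 = $212,400
Remaining days: (57 − 30) × $8,410 = $227,070
Per-day component: $212,400 + $227,070 = $439,470
Base plus per-day: $19,650 + $439,470 = $459,120
Enhancement: 150% of $459,120 = $688,680
Enhanced fine: $459,120 + $688,680 = $1,147,800

$1,147,800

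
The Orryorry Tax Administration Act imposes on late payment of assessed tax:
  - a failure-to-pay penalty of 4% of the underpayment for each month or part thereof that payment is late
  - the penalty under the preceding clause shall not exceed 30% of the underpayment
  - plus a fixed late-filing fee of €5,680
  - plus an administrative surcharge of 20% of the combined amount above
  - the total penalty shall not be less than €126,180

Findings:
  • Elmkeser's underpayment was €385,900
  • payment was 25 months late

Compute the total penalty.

Accrued rate: 4% × 25 = 100%, capped at 30% → 30%
Failure-to-pay penalty: 30% of €385,900 = €115,770
Penalty before surcharge: €115,770 + €5,680 = €121,450
Administrative surcharge: 20% of €121,450 = €24,290
Total penalty: €121,450 + €24,290 = €145,740
Minimum €126,180: €145,740 meets the minimum, no increase.

Penalty: €145,740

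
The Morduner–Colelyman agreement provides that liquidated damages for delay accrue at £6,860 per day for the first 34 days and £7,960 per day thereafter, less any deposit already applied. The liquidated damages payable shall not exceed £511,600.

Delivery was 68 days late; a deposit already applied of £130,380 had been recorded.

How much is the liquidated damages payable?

£373,500

First 34 days: 34 × £6,860 = £233,240
Remaining days: (68 − 34) × £7,960 = £270,640
Accrued per-day damages: £233,240 + £270,640 = £503,880
Less deposit already applied: £503,880 − £130,380 = £373,500
Cap at £511,600: £373,500 is within the cap, no reduction.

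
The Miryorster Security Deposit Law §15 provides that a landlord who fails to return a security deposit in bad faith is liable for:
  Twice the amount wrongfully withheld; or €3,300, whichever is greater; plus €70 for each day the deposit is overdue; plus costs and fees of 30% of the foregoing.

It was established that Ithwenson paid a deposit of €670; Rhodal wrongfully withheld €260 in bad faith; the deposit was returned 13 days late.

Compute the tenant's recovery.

Doubled: 2 × €260 = €520
Minimum €3,300: €520 is below the minimum → €3,300
Late-return penalty: 13 × €70 = €910
Damages plus late penalty: €3,300 + €910 = €4,210
Costs and fees: 30% of €4,210 = €1,263
Total recovery: €4,210 + €1,263 = €5,473

€5,473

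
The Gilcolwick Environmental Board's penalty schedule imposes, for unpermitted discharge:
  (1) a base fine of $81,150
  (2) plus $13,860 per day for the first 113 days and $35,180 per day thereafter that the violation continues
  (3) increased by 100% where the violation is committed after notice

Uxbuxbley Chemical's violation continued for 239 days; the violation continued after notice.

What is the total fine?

First 113 days: 113 × $13,860 = $1,566,180
Remaining days: (239 − 113) × $35,180 = $4,432,680
Per-day component: $1,566,180 + $4,432,680 = $5,998,860
Base plus per-day: $81,150 + $5,998,860 = $6,080,010
Enhancement: 100% of $6,080,010 = $6,080,010
Enhanced fine: $6,080,010 + $6,080,010 = $12,160,020

Civil penalty: $12,160,020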